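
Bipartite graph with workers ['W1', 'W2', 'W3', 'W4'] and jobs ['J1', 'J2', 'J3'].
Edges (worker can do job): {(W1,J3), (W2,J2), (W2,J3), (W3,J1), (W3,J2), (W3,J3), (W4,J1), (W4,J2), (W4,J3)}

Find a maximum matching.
Matching: {(W2,J2), (W3,J1), (W4,J3)}

Maximum matching (size 3):
  W2 → J2
  W3 → J1
  W4 → J3

Each worker is assigned to at most one job, and each job to at most one worker.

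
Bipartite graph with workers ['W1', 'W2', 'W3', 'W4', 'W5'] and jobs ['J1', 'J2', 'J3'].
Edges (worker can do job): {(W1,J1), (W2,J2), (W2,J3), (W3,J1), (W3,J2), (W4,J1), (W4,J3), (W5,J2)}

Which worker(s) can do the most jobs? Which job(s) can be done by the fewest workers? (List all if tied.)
Most versatile: W2, W3, W4 (2 jobs); Least covered: J3 (2 workers)

Worker degrees (jobs they can do): W1:1, W2:2, W3:2, W4:2, W5:1
Job degrees (workers who can do it): J1:3, J2:3, J3:2

Maximum worker degree is 2, achieved by: W2, W3, W4
Minimum job degree is 2, achieved by: J3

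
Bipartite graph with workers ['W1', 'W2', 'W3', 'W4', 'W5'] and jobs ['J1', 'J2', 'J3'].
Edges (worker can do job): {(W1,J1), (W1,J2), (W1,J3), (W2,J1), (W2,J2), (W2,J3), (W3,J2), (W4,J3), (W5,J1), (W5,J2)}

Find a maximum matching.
Matching: {(W3,J2), (W4,J3), (W5,J1)}

Maximum matching (size 3):
  W3 → J2
  W4 → J3
  W5 → J1

Each worker is assigned to at most one job, and each job to at most one worker.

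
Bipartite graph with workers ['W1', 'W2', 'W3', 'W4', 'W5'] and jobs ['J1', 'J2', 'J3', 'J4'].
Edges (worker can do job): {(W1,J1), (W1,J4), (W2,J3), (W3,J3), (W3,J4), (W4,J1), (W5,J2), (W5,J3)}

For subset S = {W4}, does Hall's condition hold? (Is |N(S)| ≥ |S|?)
Yes: |N(S)| = 1, |S| = 1

Subset S = {W4}
Neighbors N(S) = {J1}

|N(S)| = 1, |S| = 1
Hall's condition: |N(S)| ≥ |S| is satisfied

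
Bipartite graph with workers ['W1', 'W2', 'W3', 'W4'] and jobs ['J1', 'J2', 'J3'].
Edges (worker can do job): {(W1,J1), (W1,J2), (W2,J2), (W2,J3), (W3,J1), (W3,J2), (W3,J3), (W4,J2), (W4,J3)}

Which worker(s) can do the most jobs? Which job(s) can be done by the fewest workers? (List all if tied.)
Most versatile: W3 (3 jobs); Least covered: J1 (2 workers)

Worker degrees (jobs they can do): W1:2, W2:2, W3:3, W4:2
Job degrees (workers who can do it): J1:2, J2:4, J3:3

Maximum worker degree is 3, achieved by: W3
Minimum job degree is 2, achieved by: J1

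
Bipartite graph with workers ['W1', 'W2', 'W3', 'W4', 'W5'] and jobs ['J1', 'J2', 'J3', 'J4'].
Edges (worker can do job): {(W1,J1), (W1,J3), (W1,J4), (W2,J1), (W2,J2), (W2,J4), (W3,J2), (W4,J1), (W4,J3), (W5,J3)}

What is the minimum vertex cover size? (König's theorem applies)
Minimum vertex cover size = 4

By König's theorem: in bipartite graphs,
min vertex cover = max matching = 4

Maximum matching has size 4, so minimum vertex cover also has size 4.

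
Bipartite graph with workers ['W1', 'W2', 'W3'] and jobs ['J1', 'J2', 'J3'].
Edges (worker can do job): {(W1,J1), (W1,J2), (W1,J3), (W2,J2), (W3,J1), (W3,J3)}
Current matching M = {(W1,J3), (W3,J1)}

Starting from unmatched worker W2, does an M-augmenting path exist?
Yes: W2 → J2

An M-augmenting path alternates non-matching / matching edges, starting and ending at unmatched vertices.
Path: W2 → J2
(J2 is unmatched in M, so the path is augmenting.)
Flipping edges along this path would increase |M| from 2 to 3.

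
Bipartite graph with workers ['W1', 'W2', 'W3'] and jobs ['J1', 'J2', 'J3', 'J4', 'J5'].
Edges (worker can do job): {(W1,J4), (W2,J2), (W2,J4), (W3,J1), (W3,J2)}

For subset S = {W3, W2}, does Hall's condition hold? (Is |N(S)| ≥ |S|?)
Yes: |N(S)| = 3, |S| = 2

Subset S = {W3, W2}
Neighbors N(S) = {J1, J2, J4}

|N(S)| = 3, |S| = 2
Hall's condition: |N(S)| ≥ |S| is satisfied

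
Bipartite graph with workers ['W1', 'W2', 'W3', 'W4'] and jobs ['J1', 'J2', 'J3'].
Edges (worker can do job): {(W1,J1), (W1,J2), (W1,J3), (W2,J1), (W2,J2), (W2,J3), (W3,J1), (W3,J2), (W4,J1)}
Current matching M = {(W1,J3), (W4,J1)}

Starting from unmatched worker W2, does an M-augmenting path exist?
Yes: W2 → J3 → W1 → J2

An M-augmenting path alternates non-matching / matching edges, starting and ending at unmatched vertices.
Path: W2 → J3 → W1 → J2
(J2 is unmatched in M, so the path is augmenting.)
Flipping edges along this path would increase |M| from 2 to 3.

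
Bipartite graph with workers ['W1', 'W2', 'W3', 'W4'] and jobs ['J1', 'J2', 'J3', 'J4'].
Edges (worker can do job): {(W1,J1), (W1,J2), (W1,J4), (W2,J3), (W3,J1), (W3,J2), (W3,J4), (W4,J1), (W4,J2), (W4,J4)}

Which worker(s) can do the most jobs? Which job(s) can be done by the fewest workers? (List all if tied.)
Most versatile: W1, W3, W4 (3 jobs); Least covered: J3 (1 workers)

Worker degrees (jobs they can do): W1:3, W2:1, W3:3, W4:3
Job degrees (workers who can do it): J1:3, J2:3, J3:1, J4:3

Maximum worker degree is 3, achieved by: W1, W3, W4
Minimum job degree is 1, achieved by: J3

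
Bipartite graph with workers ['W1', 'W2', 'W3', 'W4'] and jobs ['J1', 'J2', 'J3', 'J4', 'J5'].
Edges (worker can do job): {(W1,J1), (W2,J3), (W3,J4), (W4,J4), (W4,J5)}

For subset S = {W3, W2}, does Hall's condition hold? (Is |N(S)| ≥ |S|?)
Yes: |N(S)| = 2, |S| = 2

Subset S = {W3, W2}
Neighbors N(S) = {J3, J4}

|N(S)| = 2, |S| = 2
Hall's condition: |N(S)| ≥ |S| is satisfied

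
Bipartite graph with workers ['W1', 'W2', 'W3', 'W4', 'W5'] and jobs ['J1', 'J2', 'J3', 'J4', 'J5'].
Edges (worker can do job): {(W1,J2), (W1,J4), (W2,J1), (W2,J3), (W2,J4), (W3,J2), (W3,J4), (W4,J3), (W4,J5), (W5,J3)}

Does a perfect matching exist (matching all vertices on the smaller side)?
Yes, perfect matching exists (size 5)

Perfect matching: {(W1,J2), (W2,J1), (W3,J4), (W4,J5), (W5,J3)}
All 5 vertices on the smaller side are matched.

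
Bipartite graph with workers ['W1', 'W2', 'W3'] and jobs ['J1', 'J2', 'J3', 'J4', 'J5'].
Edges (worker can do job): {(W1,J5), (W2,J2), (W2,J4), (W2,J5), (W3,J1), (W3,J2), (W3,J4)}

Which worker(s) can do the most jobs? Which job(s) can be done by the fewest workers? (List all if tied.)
Most versatile: W2, W3 (3 jobs); Least covered: J3 (0 workers)

Worker degrees (jobs they can do): W1:1, W2:3, W3:3
Job degrees (workers who can do it): J1:1, J2:2, J3:0, J4:2, J5:2

Maximum worker degree is 3, achieved by: W2, W3
Minimum job degree is 0, achieved by: J3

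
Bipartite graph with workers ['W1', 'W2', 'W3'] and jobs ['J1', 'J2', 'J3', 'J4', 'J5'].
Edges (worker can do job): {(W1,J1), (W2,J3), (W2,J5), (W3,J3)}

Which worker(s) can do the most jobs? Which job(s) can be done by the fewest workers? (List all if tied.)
Most versatile: W2 (2 jobs); Least covered: J2, J4 (0 workers)

Worker degrees (jobs they can do): W1:1, W2:2, W3:1
Job degrees (workers who can do it): J1:1, J2:0, J3:2, J4:0, J5:1

Maximum worker degree is 2, achieved by: W2
Minimum job degree is 0, achieved by: J2, J4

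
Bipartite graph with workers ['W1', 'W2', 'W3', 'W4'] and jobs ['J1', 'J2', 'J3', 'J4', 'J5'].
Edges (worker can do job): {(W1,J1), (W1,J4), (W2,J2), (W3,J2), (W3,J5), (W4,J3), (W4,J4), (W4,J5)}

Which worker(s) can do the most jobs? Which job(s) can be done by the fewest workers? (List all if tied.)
Most versatile: W4 (3 jobs); Least covered: J1, J3 (1 workers)

Worker degrees (jobs they can do): W1:2, W2:1, W3:2, W4:3
Job degrees (workers who can do it): J1:1, J2:2, J3:1, J4:2, J5:2

Maximum worker degree is 3, achieved by: W4
Minimum job degree is 1, achieved by: J1, J3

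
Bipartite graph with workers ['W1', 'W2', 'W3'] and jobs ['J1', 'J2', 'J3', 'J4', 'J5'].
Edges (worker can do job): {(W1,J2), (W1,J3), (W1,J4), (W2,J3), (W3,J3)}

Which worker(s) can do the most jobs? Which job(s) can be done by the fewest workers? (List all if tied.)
Most versatile: W1 (3 jobs); Least covered: J1, J5 (0 workers)

Worker degrees (jobs they can do): W1:3, W2:1, W3:1
Job degrees (workers who can do it): J1:0, J2:1, J3:3, J4:1, J5:0

Maximum worker degree is 3, achieved by: W1
Minimum job degree is 0, achieved by: J1, J5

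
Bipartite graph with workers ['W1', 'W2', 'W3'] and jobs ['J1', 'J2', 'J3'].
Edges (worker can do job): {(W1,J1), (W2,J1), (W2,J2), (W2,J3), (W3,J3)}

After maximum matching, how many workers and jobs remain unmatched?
Unmatched: 0 workers, 0 jobs

Maximum matching size: 3
Workers: 3 total, 3 matched, 0 unmatched
Jobs: 3 total, 3 matched, 0 unmatched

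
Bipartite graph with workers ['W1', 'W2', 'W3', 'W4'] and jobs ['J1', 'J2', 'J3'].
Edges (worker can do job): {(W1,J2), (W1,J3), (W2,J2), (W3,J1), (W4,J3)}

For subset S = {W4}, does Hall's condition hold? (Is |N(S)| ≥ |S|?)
Yes: |N(S)| = 1, |S| = 1

Subset S = {W4}
Neighbors N(S) = {J3}

|N(S)| = 1, |S| = 1
Hall's condition: |N(S)| ≥ |S| is satisfied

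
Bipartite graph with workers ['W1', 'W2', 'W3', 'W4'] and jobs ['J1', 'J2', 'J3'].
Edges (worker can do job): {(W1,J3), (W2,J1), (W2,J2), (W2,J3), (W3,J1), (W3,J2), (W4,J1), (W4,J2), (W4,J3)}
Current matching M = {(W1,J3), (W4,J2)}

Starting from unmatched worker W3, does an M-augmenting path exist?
Yes: W3 → J1

An M-augmenting path alternates non-matching / matching edges, starting and ending at unmatched vertices.
Path: W3 → J1
(J1 is unmatched in M, so the path is augmenting.)
Flipping edges along this path would increase |M| from 2 to 3.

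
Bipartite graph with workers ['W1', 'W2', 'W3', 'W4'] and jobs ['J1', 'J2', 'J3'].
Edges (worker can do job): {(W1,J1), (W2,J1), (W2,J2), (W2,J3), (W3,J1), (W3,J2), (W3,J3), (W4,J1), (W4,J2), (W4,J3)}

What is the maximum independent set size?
Maximum independent set = 4

By König's theorem:
- Min vertex cover = Max matching = 3
- Max independent set = Total vertices - Min vertex cover
- Max independent set = 7 - 3 = 4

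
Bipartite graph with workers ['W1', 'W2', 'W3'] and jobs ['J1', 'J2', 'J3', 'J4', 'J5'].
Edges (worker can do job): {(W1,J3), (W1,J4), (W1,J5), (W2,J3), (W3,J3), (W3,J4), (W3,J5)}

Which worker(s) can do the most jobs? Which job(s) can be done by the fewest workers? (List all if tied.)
Most versatile: W1, W3 (3 jobs); Least covered: J1, J2 (0 workers)

Worker degrees (jobs they can do): W1:3, W2:1, W3:3
Job degrees (workers who can do it): J1:0, J2:0, J3:3, J4:2, J5:2

Maximum worker degree is 3, achieved by: W1, W3
Minimum job degree is 0, achieved by: J1, J2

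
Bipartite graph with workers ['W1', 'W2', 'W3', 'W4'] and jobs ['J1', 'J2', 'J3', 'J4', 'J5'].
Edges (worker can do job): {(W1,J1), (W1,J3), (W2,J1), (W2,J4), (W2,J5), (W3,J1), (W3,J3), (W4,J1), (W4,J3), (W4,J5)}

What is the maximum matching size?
Maximum matching size = 4

Maximum matching: {(W1,J1), (W2,J4), (W3,J3), (W4,J5)}
Size: 4

This assigns 4 workers to 4 distinct jobs.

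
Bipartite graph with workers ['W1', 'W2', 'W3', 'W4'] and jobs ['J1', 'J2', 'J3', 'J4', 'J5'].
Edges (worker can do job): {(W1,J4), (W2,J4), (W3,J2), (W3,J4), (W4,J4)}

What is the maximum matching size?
Maximum matching size = 2

Maximum matching: {(W3,J2), (W4,J4)}
Size: 2

This assigns 2 workers to 2 distinct jobs.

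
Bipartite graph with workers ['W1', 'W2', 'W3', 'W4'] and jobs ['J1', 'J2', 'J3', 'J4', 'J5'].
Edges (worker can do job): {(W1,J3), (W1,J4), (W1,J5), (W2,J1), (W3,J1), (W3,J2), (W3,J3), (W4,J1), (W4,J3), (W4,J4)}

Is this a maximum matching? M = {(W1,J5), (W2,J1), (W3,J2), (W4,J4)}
Yes, size 4 is maximum

Proposed matching has size 4.
Maximum matching size for this graph: 4.

This is a maximum matching.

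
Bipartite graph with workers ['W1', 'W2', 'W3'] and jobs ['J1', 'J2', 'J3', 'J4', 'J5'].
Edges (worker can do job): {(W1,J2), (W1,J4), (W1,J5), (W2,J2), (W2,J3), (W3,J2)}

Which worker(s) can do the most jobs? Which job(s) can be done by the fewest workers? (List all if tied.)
Most versatile: W1 (3 jobs); Least covered: J1 (0 workers)

Worker degrees (jobs they can do): W1:3, W2:2, W3:1
Job degrees (workers who can do it): J1:0, J2:3, J3:1, J4:1, J5:1

Maximum worker degree is 3, achieved by: W1
Minimum job degree is 0, achieved by: J1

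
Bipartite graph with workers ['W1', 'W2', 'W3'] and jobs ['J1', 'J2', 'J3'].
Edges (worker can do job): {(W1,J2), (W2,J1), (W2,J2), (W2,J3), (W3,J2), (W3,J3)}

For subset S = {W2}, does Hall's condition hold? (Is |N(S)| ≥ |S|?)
Yes: |N(S)| = 3, |S| = 1

Subset S = {W2}
Neighbors N(S) = {J1, J2, J3}

|N(S)| = 3, |S| = 1
Hall's condition: |N(S)| ≥ |S| is satisfied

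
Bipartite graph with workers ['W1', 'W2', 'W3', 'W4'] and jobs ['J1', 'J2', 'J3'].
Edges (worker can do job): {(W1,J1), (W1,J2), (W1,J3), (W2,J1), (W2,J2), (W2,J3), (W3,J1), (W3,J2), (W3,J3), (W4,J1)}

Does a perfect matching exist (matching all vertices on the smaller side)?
Yes, perfect matching exists (size 3)

Perfect matching: {(W1,J2), (W3,J3), (W4,J1)}
All 3 vertices on the smaller side are matched.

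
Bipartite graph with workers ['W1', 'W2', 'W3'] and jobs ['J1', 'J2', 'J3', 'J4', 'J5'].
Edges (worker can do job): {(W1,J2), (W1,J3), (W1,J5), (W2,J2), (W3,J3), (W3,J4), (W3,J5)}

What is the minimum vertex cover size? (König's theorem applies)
Minimum vertex cover size = 3

By König's theorem: in bipartite graphs,
min vertex cover = max matching = 3

Maximum matching has size 3, so minimum vertex cover also has size 3.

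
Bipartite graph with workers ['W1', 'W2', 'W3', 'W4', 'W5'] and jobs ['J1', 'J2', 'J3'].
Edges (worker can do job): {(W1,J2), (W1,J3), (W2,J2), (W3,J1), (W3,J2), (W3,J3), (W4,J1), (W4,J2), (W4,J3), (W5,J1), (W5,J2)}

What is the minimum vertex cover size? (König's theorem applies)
Minimum vertex cover size = 3

By König's theorem: in bipartite graphs,
min vertex cover = max matching = 3

Maximum matching has size 3, so minimum vertex cover also has size 3.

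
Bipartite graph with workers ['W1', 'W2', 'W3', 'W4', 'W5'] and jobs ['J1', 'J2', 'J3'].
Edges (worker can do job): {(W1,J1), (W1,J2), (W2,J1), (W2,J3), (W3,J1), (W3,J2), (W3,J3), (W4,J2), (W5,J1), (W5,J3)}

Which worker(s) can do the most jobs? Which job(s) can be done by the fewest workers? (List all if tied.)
Most versatile: W3 (3 jobs); Least covered: J2, J3 (3 workers)

Worker degrees (jobs they can do): W1:2, W2:2, W3:3, W4:1, W5:2
Job degrees (workers who can do it): J1:4, J2:3, J3:3

Maximum worker degree is 3, achieved by: W3
Minimum job degree is 3, achieved by: J2, J3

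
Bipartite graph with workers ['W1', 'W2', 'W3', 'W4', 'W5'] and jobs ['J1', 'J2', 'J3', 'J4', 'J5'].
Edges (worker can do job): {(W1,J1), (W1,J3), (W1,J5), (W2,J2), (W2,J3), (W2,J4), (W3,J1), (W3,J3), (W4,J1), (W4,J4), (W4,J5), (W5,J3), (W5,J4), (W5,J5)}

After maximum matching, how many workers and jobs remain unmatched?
Unmatched: 0 workers, 0 jobs

Maximum matching size: 5
Workers: 5 total, 5 matched, 0 unmatched
Jobs: 5 total, 5 matched, 0 unmatched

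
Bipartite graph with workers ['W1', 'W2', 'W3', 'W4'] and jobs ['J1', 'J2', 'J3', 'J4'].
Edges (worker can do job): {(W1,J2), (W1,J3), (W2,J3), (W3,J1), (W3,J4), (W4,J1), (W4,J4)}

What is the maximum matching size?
Maximum matching size = 4

Maximum matching: {(W1,J2), (W2,J3), (W3,J4), (W4,J1)}
Size: 4

This assigns 4 workers to 4 distinct jobs.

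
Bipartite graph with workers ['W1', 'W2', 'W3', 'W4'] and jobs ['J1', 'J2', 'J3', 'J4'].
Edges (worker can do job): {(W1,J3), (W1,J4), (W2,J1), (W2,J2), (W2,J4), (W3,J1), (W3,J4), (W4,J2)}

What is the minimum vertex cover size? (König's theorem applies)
Minimum vertex cover size = 4

By König's theorem: in bipartite graphs,
min vertex cover = max matching = 4

Maximum matching has size 4, so minimum vertex cover also has size 4.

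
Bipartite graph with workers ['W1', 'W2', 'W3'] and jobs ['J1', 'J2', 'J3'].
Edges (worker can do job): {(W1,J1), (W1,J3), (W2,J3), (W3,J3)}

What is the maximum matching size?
Maximum matching size = 2

Maximum matching: {(W1,J1), (W3,J3)}
Size: 2

This assigns 2 workers to 2 distinct jobs.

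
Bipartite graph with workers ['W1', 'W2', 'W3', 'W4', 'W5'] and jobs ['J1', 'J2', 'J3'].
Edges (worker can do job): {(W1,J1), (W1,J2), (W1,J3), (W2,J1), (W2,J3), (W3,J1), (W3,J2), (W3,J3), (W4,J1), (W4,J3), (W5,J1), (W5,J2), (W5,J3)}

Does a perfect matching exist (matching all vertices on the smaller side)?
Yes, perfect matching exists (size 3)

Perfect matching: {(W3,J2), (W4,J1), (W5,J3)}
All 3 vertices on the smaller side are matched.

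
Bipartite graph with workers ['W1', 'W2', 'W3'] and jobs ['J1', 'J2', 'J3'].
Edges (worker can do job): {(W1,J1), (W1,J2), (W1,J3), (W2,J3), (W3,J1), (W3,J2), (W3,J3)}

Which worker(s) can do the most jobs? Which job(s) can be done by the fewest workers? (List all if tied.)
Most versatile: W1, W3 (3 jobs); Least covered: J1, J2 (2 workers)

Worker degrees (jobs they can do): W1:3, W2:1, W3:3
Job degrees (workers who can do it): J1:2, J2:2, J3:3

Maximum worker degree is 3, achieved by: W1, W3
Minimum job degree is 2, achieved by: J1, J2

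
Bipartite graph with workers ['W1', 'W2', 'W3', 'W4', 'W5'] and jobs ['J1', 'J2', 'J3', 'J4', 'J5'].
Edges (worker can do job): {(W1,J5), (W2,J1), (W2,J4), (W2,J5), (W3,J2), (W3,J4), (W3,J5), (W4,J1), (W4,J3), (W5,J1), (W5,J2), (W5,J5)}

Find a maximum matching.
Matching: {(W1,J5), (W2,J4), (W3,J2), (W4,J3), (W5,J1)}

Maximum matching (size 5):
  W1 → J5
  W2 → J4
  W3 → J2
  W4 → J3
  W5 → J1

Each worker is assigned to at most one job, and each job to at most one worker.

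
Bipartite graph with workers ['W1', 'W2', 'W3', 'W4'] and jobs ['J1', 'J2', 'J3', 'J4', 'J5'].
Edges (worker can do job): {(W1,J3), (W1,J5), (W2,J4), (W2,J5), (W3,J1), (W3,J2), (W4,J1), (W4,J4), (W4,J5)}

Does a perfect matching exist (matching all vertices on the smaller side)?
Yes, perfect matching exists (size 4)

Perfect matching: {(W1,J5), (W2,J4), (W3,J2), (W4,J1)}
All 4 vertices on the smaller side are matched.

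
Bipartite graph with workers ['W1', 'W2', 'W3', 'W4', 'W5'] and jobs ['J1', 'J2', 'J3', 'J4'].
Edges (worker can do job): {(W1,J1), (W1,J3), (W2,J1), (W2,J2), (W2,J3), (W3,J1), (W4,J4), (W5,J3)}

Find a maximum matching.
Matching: {(W2,J2), (W3,J1), (W4,J4), (W5,J3)}

Maximum matching (size 4):
  W2 → J2
  W3 → J1
  W4 → J4
  W5 → J3

Each worker is assigned to at most one job, and each job to at most one worker.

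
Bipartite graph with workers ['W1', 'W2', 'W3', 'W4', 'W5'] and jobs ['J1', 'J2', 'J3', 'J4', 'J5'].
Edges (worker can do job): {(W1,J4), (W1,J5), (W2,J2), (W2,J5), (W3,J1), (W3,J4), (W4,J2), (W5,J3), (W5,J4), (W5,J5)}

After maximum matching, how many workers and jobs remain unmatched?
Unmatched: 0 workers, 0 jobs

Maximum matching size: 5
Workers: 5 total, 5 matched, 0 unmatched
Jobs: 5 total, 5 matched, 0 unmatched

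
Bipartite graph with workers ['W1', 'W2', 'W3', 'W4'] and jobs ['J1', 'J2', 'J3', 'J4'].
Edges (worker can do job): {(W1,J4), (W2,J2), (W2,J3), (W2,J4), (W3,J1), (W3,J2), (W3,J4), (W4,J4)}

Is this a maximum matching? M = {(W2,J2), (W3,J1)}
No, size 2 is not maximum

Proposed matching has size 2.
Maximum matching size for this graph: 3.

This is NOT maximum - can be improved to size 3.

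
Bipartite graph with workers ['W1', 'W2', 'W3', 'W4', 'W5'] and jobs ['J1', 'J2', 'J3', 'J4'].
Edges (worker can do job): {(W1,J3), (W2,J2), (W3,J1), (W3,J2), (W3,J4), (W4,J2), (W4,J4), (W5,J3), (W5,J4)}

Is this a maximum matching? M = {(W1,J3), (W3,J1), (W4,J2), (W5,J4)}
Yes, size 4 is maximum

Proposed matching has size 4.
Maximum matching size for this graph: 4.

This is a maximum matching.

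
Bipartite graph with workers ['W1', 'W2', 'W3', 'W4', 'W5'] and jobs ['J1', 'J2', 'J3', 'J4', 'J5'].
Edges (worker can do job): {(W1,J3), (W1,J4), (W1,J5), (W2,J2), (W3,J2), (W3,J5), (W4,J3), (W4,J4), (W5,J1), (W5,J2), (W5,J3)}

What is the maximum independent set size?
Maximum independent set = 5

By König's theorem:
- Min vertex cover = Max matching = 5
- Max independent set = Total vertices - Min vertex cover
- Max independent set = 10 - 5 = 5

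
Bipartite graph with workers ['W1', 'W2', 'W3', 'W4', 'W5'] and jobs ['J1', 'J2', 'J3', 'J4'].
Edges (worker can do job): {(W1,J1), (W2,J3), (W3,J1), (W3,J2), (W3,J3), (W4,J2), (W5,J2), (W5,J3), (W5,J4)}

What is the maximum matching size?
Maximum matching size = 4

Maximum matching: {(W1,J1), (W2,J3), (W3,J2), (W5,J4)}
Size: 4

This assigns 4 workers to 4 distinct jobs.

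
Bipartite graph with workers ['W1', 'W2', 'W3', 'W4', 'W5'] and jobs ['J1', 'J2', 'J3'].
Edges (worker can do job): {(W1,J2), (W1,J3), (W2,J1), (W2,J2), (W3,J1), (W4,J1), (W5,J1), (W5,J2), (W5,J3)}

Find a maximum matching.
Matching: {(W1,J3), (W3,J1), (W5,J2)}

Maximum matching (size 3):
  W1 → J3
  W3 → J1
  W5 → J2

Each worker is assigned to at most one job, and each job to at most one worker.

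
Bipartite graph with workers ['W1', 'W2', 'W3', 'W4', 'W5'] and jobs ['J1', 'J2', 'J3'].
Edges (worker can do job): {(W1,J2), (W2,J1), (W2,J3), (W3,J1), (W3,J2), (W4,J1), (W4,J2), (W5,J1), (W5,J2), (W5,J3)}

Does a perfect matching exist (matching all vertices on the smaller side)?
Yes, perfect matching exists (size 3)

Perfect matching: {(W3,J2), (W4,J1), (W5,J3)}
All 3 vertices on the smaller side are matched.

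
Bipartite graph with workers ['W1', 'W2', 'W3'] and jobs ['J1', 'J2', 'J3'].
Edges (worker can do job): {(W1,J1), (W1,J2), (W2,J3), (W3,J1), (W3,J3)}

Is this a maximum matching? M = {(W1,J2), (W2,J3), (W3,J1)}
Yes, size 3 is maximum

Proposed matching has size 3.
Maximum matching size for this graph: 3.

This is a maximum matching.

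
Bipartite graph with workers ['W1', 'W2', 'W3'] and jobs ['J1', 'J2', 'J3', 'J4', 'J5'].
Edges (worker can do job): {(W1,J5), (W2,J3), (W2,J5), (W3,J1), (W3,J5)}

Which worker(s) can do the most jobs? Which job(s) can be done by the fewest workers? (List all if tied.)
Most versatile: W2, W3 (2 jobs); Least covered: J2, J4 (0 workers)

Worker degrees (jobs they can do): W1:1, W2:2, W3:2
Job degrees (workers who can do it): J1:1, J2:0, J3:1, J4:0, J5:3

Maximum worker degree is 2, achieved by: W2, W3
Minimum job degree is 0, achieved by: J2, J4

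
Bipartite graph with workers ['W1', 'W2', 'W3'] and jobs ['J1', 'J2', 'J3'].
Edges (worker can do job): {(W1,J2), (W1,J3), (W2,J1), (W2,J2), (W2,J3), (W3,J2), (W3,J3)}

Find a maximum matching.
Matching: {(W1,J3), (W2,J1), (W3,J2)}

Maximum matching (size 3):
  W1 → J3
  W2 → J1
  W3 → J2

Each worker is assigned to at most one job, and each job to at most one worker.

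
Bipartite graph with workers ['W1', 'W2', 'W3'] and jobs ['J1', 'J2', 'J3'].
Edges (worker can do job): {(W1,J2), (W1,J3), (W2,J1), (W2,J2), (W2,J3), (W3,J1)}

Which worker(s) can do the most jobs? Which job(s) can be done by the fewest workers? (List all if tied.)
Most versatile: W2 (3 jobs); Least covered: J1, J2, J3 (2 workers)

Worker degrees (jobs they can do): W1:2, W2:3, W3:1
Job degrees (workers who can do it): J1:2, J2:2, J3:2

Maximum worker degree is 3, achieved by: W2
Minimum job degree is 2, achieved by: J1, J2, J3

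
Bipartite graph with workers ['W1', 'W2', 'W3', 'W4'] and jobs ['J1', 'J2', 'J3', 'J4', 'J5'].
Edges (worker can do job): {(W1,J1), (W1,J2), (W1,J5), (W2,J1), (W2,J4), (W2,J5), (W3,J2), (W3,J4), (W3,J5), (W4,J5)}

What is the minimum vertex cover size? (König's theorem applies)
Minimum vertex cover size = 4

By König's theorem: in bipartite graphs,
min vertex cover = max matching = 4

Maximum matching has size 4, so minimum vertex cover also has size 4.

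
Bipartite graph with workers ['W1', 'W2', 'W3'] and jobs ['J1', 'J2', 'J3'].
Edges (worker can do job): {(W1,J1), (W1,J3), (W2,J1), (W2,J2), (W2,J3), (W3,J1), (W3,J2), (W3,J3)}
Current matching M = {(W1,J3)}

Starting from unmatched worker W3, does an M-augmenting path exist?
Yes: W3 → J1

An M-augmenting path alternates non-matching / matching edges, starting and ending at unmatched vertices.
Path: W3 → J1
(J1 is unmatched in M, so the path is augmenting.)
Flipping edges along this path would increase |M| from 1 to 2.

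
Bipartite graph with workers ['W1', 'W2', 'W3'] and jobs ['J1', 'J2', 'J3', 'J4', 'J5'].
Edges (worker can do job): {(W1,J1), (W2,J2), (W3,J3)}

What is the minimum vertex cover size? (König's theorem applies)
Minimum vertex cover size = 3

By König's theorem: in bipartite graphs,
min vertex cover = max matching = 3

Maximum matching has size 3, so minimum vertex cover also has size 3.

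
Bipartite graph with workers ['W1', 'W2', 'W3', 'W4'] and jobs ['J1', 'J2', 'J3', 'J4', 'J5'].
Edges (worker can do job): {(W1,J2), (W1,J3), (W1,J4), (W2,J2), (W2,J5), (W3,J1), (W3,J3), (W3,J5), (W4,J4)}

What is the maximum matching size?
Maximum matching size = 4

Maximum matching: {(W1,J3), (W2,J2), (W3,J5), (W4,J4)}
Size: 4

This assigns 4 workers to 4 distinct jobs.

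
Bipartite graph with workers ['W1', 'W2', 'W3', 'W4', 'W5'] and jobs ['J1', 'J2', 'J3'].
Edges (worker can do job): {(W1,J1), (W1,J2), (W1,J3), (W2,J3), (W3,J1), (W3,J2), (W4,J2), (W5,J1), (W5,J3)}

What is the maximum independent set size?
Maximum independent set = 5

By König's theorem:
- Min vertex cover = Max matching = 3
- Max independent set = Total vertices - Min vertex cover
- Max independent set = 8 - 3 = 5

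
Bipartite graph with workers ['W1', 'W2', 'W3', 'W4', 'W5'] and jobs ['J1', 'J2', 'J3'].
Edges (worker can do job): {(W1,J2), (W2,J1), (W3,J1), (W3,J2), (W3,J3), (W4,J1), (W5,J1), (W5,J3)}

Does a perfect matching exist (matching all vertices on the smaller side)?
Yes, perfect matching exists (size 3)

Perfect matching: {(W3,J2), (W4,J1), (W5,J3)}
All 3 vertices on the smaller side are matched.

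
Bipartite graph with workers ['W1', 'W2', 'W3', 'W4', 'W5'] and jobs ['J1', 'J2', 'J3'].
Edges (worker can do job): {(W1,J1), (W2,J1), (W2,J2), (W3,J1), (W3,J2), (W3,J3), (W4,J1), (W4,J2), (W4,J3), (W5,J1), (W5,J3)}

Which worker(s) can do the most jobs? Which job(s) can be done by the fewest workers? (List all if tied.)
Most versatile: W3, W4 (3 jobs); Least covered: J2, J3 (3 workers)

Worker degrees (jobs they can do): W1:1, W2:2, W3:3, W4:3, W5:2
Job degrees (workers who can do it): J1:5, J2:3, J3:3

Maximum worker degree is 3, achieved by: W3, W4
Minimum job degree is 3, achieved by: J2, J3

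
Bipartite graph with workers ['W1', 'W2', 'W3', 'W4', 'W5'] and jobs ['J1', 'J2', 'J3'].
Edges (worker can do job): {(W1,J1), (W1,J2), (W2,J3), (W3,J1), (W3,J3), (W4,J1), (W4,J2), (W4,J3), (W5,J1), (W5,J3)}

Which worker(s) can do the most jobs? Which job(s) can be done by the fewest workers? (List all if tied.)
Most versatile: W4 (3 jobs); Least covered: J2 (2 workers)

Worker degrees (jobs they can do): W1:2, W2:1, W3:2, W4:3, W5:2
Job degrees (workers who can do it): J1:4, J2:2, J3:4

Maximum worker degree is 3, achieved by: W4
Minimum job degree is 2, achieved by: J2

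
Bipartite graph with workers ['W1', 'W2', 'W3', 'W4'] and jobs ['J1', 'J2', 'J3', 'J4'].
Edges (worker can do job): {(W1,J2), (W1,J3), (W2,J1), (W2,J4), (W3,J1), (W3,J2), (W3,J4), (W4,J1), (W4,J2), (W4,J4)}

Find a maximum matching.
Matching: {(W1,J3), (W2,J4), (W3,J1), (W4,J2)}

Maximum matching (size 4):
  W1 → J3
  W2 → J4
  W3 → J1
  W4 → J2

Each worker is assigned to at most one job, and each job to at most one worker.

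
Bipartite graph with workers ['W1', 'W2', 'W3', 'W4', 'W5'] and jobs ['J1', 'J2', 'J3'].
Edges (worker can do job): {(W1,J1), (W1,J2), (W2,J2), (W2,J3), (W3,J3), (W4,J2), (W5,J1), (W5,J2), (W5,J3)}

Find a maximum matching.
Matching: {(W3,J3), (W4,J2), (W5,J1)}

Maximum matching (size 3):
  W3 → J3
  W4 → J2
  W5 → J1

Each worker is assigned to at most one job, and each job to at most one worker.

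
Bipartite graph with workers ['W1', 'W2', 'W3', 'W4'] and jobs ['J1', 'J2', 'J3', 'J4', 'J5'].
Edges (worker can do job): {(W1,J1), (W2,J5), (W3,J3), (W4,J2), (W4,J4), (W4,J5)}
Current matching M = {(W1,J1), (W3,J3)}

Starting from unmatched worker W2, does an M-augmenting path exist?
Yes: W2 → J5

An M-augmenting path alternates non-matching / matching edges, starting and ending at unmatched vertices.
Path: W2 → J5
(J5 is unmatched in M, so the path is augmenting.)
Flipping edges along this path would increase |M| from 2 to 3.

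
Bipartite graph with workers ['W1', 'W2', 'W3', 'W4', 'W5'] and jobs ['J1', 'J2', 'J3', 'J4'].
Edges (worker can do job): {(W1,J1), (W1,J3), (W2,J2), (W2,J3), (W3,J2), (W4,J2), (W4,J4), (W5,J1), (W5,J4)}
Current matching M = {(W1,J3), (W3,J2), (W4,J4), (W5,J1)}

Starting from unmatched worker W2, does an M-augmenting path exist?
No augmenting path from W2

Alternating search from W2 reaches jobs: {J1, J2, J3, J4}.
Every reachable job is already matched in M, and following those matched edges back to workers exposes no further unvisited jobs.
No M-augmenting path from W2 exists.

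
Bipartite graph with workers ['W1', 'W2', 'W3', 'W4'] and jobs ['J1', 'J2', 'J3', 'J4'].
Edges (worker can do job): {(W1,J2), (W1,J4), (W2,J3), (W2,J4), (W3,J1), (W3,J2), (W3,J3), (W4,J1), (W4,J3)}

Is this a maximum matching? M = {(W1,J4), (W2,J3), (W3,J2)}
No, size 3 is not maximum

Proposed matching has size 3.
Maximum matching size for this graph: 4.

This is NOT maximum - can be improved to size 4.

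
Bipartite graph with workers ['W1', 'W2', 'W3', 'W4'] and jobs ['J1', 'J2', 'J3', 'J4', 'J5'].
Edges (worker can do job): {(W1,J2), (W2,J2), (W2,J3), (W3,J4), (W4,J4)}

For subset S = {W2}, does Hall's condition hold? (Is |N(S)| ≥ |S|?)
Yes: |N(S)| = 2, |S| = 1

Subset S = {W2}
Neighbors N(S) = {J2, J3}

|N(S)| = 2, |S| = 1
Hall's condition: |N(S)| ≥ |S| is satisfied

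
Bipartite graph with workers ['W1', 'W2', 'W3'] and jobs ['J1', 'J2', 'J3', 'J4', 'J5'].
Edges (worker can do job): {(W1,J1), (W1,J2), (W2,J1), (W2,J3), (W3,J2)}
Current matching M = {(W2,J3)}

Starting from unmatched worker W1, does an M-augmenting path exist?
Yes: W1 → J2

An M-augmenting path alternates non-matching / matching edges, starting and ending at unmatched vertices.
Path: W1 → J2
(J2 is unmatched in M, so the path is augmenting.)
Flipping edges along this path would increase |M| from 1 to 2.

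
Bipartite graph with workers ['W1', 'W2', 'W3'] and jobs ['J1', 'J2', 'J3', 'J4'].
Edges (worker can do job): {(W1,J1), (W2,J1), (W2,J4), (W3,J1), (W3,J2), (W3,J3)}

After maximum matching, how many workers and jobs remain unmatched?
Unmatched: 0 workers, 1 jobs

Maximum matching size: 3
Workers: 3 total, 3 matched, 0 unmatched
Jobs: 4 total, 3 matched, 1 unmatched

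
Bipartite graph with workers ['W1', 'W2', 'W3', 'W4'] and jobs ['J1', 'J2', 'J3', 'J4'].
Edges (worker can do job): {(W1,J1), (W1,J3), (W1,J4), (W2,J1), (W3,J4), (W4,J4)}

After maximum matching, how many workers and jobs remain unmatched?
Unmatched: 1 workers, 1 jobs

Maximum matching size: 3
Workers: 4 total, 3 matched, 1 unmatched
Jobs: 4 total, 3 matched, 1 unmatched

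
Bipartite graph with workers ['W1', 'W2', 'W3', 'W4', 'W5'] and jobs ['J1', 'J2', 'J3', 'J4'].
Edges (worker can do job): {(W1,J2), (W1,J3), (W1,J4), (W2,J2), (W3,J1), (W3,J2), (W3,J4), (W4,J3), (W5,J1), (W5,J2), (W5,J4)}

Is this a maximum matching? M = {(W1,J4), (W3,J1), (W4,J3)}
No, size 3 is not maximum

Proposed matching has size 3.
Maximum matching size for this graph: 4.

This is NOT maximum - can be improved to size 4.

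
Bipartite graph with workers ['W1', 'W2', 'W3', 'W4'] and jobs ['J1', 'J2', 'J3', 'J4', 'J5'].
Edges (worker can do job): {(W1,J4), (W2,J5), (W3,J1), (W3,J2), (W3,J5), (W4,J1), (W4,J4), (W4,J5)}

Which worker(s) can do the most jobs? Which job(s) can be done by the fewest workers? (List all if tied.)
Most versatile: W3, W4 (3 jobs); Least covered: J3 (0 workers)

Worker degrees (jobs they can do): W1:1, W2:1, W3:3, W4:3
Job degrees (workers who can do it): J1:2, J2:1, J3:0, J4:2, J5:3

Maximum worker degree is 3, achieved by: W3, W4
Minimum job degree is 0, achieved by: J3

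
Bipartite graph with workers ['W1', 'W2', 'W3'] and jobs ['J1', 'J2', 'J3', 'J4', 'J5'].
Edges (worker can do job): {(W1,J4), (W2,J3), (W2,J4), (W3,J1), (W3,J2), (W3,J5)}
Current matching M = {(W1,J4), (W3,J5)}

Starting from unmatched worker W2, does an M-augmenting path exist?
Yes: W2 → J3

An M-augmenting path alternates non-matching / matching edges, starting and ending at unmatched vertices.
Path: W2 → J3
(J3 is unmatched in M, so the path is augmenting.)
Flipping edges along this path would increase |M| from 2 to 3.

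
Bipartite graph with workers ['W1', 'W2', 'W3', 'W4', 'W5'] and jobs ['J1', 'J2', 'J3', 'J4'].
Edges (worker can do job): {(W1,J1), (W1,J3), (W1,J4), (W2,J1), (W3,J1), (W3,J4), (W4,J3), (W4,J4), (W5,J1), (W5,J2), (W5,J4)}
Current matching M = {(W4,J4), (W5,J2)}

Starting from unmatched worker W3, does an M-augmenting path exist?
Yes: W3 → J1

An M-augmenting path alternates non-matching / matching edges, starting and ending at unmatched vertices.
Path: W3 → J1
(J1 is unmatched in M, so the path is augmenting.)
Flipping edges along this path would increase |M| from 2 to 3.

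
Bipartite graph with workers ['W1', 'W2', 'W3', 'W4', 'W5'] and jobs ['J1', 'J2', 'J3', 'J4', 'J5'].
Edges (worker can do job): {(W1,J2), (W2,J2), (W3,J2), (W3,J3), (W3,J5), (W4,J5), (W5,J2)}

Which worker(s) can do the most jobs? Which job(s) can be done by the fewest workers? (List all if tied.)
Most versatile: W3 (3 jobs); Least covered: J1, J4 (0 workers)

Worker degrees (jobs they can do): W1:1, W2:1, W3:3, W4:1, W5:1
Job degrees (workers who can do it): J1:0, J2:4, J3:1, J4:0, J5:2

Maximum worker degree is 3, achieved by: W3
Minimum job degree is 0, achieved by: J1, J4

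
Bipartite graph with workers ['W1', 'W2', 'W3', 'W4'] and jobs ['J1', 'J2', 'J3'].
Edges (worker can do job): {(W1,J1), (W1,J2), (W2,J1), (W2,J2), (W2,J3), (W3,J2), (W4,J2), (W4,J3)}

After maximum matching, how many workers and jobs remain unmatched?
Unmatched: 1 workers, 0 jobs

Maximum matching size: 3
Workers: 4 total, 3 matched, 1 unmatched
Jobs: 3 total, 3 matched, 0 unmatched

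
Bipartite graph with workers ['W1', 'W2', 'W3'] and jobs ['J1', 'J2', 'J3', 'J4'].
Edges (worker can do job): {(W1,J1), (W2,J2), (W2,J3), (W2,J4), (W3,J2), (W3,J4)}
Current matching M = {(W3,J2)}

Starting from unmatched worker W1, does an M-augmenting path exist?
Yes: W1 → J1

An M-augmenting path alternates non-matching / matching edges, starting and ending at unmatched vertices.
Path: W1 → J1
(J1 is unmatched in M, so the path is augmenting.)
Flipping edges along this path would increase |M| from 1 to 2.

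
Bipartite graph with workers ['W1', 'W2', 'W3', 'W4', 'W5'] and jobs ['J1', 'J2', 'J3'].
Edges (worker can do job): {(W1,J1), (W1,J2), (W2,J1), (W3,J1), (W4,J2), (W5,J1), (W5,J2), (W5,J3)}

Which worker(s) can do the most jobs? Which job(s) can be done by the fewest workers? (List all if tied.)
Most versatile: W5 (3 jobs); Least covered: J3 (1 workers)

Worker degrees (jobs they can do): W1:2, W2:1, W3:1, W4:1, W5:3
Job degrees (workers who can do it): J1:4, J2:3, J3:1

Maximum worker degree is 3, achieved by: W5
Minimum job degree is 1, achieved by: J3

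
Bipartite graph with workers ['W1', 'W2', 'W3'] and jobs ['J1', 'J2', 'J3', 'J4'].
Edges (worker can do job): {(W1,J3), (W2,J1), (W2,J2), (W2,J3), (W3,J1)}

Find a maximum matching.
Matching: {(W1,J3), (W2,J2), (W3,J1)}

Maximum matching (size 3):
  W1 → J3
  W2 → J2
  W3 → J1

Each worker is assigned to at most one job, and each job to at most one worker.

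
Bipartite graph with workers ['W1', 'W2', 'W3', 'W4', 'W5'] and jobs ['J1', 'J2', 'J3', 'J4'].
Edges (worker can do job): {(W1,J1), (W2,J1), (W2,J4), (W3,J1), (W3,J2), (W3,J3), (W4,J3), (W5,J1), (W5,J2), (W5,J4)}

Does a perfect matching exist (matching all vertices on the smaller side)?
Yes, perfect matching exists (size 4)

Perfect matching: {(W2,J4), (W3,J1), (W4,J3), (W5,J2)}
All 4 vertices on the smaller side are matched.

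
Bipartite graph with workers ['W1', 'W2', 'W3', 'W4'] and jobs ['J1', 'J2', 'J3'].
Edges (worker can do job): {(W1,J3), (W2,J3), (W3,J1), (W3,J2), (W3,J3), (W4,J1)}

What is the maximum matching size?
Maximum matching size = 3

Maximum matching: {(W1,J3), (W3,J2), (W4,J1)}
Size: 3

This assigns 3 workers to 3 distinct jobs.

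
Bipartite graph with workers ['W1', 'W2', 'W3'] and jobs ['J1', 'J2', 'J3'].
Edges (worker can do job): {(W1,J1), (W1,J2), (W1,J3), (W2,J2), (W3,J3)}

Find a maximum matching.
Matching: {(W1,J1), (W2,J2), (W3,J3)}

Maximum matching (size 3):
  W1 → J1
  W2 → J2
  W3 → J3

Each worker is assigned to at most one job, and each job to at most one worker.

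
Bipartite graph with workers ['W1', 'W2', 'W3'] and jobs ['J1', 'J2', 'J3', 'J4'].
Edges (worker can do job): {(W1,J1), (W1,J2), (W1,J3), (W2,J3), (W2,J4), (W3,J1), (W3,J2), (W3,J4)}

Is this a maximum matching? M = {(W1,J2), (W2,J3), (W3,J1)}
Yes, size 3 is maximum

Proposed matching has size 3.
Maximum matching size for this graph: 3.

This is a maximum matching.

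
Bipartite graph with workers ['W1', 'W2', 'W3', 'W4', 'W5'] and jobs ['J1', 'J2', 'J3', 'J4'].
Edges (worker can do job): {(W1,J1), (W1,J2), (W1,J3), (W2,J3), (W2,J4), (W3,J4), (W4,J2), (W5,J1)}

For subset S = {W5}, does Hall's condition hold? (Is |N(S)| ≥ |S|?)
Yes: |N(S)| = 1, |S| = 1

Subset S = {W5}
Neighbors N(S) = {J1}

|N(S)| = 1, |S| = 1
Hall's condition: |N(S)| ≥ |S| is satisfied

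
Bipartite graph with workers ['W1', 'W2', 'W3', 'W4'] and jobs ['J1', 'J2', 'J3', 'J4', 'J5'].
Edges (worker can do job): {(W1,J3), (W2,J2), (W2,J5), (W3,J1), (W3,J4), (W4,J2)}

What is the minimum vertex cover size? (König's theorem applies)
Minimum vertex cover size = 4

By König's theorem: in bipartite graphs,
min vertex cover = max matching = 4

Maximum matching has size 4, so minimum vertex cover also has size 4.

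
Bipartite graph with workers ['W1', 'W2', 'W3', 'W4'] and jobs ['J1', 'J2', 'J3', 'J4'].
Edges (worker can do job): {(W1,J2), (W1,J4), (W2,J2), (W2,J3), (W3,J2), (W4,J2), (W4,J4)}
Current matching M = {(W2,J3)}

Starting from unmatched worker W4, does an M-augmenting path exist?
Yes: W4 → J2

An M-augmenting path alternates non-matching / matching edges, starting and ending at unmatched vertices.
Path: W4 → J2
(J2 is unmatched in M, so the path is augmenting.)
Flipping edges along this path would increase |M| from 1 to 2.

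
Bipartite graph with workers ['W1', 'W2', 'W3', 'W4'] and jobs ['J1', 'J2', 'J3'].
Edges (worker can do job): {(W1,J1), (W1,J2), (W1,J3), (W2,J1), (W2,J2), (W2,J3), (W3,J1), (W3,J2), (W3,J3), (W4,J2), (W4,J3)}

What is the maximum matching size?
Maximum matching size = 3

Maximum matching: {(W1,J2), (W3,J1), (W4,J3)}
Size: 3

This assigns 3 workers to 3 distinct jobs.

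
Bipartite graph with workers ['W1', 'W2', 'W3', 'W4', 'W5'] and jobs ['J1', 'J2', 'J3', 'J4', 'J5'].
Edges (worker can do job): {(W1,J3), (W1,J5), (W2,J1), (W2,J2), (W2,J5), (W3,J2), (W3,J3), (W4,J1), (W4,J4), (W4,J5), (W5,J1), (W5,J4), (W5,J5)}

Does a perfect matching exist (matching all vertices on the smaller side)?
Yes, perfect matching exists (size 5)

Perfect matching: {(W1,J5), (W2,J2), (W3,J3), (W4,J1), (W5,J4)}
All 5 vertices on the smaller side are matched.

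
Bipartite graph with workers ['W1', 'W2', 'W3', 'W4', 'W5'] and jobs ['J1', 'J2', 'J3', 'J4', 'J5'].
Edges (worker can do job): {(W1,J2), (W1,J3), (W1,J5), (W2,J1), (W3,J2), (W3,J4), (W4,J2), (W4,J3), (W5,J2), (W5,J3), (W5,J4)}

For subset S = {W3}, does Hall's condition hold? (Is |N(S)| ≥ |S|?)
Yes: |N(S)| = 2, |S| = 1

Subset S = {W3}
Neighbors N(S) = {J2, J4}

|N(S)| = 2, |S| = 1
Hall's condition: |N(S)| ≥ |S| is satisfied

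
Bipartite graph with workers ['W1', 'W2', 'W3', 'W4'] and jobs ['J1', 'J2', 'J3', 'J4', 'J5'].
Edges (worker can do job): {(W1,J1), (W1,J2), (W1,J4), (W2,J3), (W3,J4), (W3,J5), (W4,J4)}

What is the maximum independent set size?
Maximum independent set = 5

By König's theorem:
- Min vertex cover = Max matching = 4
- Max independent set = Total vertices - Min vertex cover
- Max independent set = 9 - 4 = 5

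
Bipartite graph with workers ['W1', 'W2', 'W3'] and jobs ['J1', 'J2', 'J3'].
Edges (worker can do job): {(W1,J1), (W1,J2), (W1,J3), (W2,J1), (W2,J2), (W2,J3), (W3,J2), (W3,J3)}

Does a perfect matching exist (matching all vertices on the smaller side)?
Yes, perfect matching exists (size 3)

Perfect matching: {(W1,J1), (W2,J3), (W3,J2)}
All 3 vertices on the smaller side are matched.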